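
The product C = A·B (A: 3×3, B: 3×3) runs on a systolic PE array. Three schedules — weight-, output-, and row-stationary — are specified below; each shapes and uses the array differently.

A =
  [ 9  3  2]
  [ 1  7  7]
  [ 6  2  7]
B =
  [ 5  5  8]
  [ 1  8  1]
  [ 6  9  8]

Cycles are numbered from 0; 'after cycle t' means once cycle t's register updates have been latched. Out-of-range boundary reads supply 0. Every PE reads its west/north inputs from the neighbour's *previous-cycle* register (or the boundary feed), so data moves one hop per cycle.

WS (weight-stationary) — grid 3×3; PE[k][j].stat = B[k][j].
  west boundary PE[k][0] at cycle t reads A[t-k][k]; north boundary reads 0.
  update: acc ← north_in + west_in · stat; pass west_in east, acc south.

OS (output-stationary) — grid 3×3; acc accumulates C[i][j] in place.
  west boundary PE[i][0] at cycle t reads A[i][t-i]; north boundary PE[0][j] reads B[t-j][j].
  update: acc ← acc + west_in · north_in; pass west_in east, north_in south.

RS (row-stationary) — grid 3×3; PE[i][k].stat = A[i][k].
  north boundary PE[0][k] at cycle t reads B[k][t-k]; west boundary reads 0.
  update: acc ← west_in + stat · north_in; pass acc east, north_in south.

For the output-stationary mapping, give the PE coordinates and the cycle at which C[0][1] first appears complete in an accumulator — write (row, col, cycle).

OS: C[0][1] accumulates in PE[0][1]:
  [0] (0,1) acc=0 (h:0 v:0)
  [1] (0,1) acc=45 (h:9 v:5)
  [2] (0,1) acc=69 (h:3 v:8)
  [3] (0,1) acc=87 (h:2 v:9)

(row, col, cycle) = (0, 1, 3)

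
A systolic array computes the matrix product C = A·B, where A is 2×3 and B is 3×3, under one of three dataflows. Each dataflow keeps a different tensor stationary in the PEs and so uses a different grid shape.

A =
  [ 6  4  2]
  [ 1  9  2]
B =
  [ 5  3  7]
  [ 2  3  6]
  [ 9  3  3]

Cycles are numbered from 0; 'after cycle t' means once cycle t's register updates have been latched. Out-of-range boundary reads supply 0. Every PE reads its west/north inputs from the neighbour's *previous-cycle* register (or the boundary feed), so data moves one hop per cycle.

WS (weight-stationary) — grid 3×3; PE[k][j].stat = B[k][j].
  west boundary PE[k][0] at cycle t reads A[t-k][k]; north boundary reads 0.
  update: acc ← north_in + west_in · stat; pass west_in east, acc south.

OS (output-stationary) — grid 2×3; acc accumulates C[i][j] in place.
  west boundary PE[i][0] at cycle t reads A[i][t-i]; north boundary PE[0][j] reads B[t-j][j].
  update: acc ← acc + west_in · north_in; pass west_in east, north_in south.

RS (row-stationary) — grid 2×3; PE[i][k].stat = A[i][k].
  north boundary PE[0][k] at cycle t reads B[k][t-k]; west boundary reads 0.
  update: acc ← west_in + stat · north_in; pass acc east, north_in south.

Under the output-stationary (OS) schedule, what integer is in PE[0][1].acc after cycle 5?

OS (2×3). Following PE[0][1] plus its west/north inputs:
  0: (0,0).acc=30  regs=<6,5>
  0: (0,1).acc=0  regs=<0,0>
  1: (0,0).acc=38  regs=<4,2>
  1: (0,1).acc=18  regs=<6,3>
  2: (0,0).acc=56  regs=<2,9>
  2: (0,1).acc=30  regs=<4,3>
  3: (0,0).acc=56  regs=<0,0>
  3: (0,1).acc=36  regs=<2,3>
  4: (0,0).acc=56  regs=<0,0>
  4: (0,1).acc=36  regs=<0,0>
  5: (0,0).acc=56  regs=<0,0>
  5: (0,1).acc=36  regs=<0,0>

PE[0][1].acc = 36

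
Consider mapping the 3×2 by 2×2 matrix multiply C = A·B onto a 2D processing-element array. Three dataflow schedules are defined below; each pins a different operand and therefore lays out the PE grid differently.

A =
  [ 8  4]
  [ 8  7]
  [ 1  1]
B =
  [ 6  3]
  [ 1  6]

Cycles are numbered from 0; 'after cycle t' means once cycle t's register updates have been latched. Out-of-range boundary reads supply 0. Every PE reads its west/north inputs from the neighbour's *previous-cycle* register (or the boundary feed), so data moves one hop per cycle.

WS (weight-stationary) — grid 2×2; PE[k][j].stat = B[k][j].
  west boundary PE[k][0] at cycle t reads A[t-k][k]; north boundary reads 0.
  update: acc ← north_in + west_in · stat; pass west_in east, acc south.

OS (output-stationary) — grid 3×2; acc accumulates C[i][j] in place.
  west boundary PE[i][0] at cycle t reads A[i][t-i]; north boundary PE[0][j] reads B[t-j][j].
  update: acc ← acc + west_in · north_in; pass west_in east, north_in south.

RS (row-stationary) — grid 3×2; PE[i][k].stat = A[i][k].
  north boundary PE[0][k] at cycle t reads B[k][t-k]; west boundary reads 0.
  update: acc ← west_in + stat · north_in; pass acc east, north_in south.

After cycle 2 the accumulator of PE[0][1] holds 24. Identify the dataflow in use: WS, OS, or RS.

— WS: 2×2; PE[0][1] trace:
  c0 r0c1: 0 / 0 / 0
  c1 r0c1: 24 / 8 / 24
  c2 r0c1: 24 / 8 / 24
— OS: 3×2; PE[0][1] trace:
  c0 r0c1: 0 / 0 / 0
  c1 r0c1: 24 / 8 / 3
  c2 r0c1: 48 / 4 / 6
— RS: 3×2; PE[0][1] trace:
  c0 r0c1: 0 / 0 / 0
  c1 r0c1: 52 / 52 / 1
  c2 r0c1: 48 / 48 / 6

dataflow = WS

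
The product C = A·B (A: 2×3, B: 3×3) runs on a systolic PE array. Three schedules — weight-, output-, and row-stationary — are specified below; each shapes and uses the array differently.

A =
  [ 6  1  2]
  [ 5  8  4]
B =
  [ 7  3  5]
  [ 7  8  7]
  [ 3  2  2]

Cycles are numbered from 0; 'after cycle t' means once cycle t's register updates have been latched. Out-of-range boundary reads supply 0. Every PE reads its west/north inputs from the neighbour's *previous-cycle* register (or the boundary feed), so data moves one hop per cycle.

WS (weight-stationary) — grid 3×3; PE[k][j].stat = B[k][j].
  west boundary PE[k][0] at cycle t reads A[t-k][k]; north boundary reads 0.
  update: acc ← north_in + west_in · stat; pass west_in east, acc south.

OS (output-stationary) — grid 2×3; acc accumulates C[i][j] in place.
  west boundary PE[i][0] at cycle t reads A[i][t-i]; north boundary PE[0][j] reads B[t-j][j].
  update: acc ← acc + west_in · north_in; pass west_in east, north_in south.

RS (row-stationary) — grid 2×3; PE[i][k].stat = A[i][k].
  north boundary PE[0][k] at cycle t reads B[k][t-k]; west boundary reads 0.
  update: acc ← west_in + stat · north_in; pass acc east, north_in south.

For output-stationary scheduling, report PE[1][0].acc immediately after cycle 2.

Tracing OS — 2×3 array, target PE[1][0]:
  cycle 0: PE[0][0] → acc 42, east 6, south 7
  cycle 0: PE[1][0] → acc 0, east 0, south 0
  cycle 1: PE[0][0] → acc 49, east 1, south 7
  cycle 1: PE[1][0] → acc 35, east 5, south 7
  cycle 2: PE[0][0] → acc 55, east 2, south 3
  cycle 2: PE[1][0] → acc 91, east 8, south 7

PE[1][0].acc = 91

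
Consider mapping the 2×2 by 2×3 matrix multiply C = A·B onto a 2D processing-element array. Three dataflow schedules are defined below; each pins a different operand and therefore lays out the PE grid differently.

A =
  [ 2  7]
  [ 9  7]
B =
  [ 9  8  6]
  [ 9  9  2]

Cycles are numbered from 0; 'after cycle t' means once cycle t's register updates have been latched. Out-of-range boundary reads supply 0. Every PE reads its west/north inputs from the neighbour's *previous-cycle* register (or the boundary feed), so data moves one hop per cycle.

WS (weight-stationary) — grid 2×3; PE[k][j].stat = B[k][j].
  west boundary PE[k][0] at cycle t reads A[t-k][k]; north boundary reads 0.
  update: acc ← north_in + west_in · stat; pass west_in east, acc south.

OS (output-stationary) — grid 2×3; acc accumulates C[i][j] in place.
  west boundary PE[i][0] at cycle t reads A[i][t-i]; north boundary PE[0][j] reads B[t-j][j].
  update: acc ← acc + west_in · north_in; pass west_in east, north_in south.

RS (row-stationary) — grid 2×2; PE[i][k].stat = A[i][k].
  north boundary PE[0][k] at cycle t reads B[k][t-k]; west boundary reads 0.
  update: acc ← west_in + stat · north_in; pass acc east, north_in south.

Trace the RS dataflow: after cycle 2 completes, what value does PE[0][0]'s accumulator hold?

RS 2×2: PE[0][0] cycle-by-cycle (with neighbour feeds):
  @0  [0,0]  acc 18  |  →18  ↓9
  @1  [0,0]  acc 16  |  →16  ↓8
  @2  [0,0]  acc 12  |  →12  ↓6

PE[0][0].acc = 12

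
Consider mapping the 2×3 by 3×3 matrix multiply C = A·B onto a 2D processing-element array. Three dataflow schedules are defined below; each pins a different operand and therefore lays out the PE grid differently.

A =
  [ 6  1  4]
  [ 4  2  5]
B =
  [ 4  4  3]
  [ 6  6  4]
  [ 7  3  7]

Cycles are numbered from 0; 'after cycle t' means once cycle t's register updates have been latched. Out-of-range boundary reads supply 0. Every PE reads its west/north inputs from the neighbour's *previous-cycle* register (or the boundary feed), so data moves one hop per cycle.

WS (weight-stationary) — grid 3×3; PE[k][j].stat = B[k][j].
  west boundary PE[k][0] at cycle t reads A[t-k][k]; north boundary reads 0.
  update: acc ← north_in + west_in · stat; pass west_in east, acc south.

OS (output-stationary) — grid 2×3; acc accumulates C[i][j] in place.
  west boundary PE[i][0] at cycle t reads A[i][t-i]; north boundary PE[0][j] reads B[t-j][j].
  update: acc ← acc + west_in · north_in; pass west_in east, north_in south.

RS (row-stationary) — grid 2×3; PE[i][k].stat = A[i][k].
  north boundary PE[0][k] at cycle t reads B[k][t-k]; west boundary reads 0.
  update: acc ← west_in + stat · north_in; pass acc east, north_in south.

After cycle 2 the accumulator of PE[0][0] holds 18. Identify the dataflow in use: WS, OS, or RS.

WS [3×3] PE[0][0] across cycles:
  cycle 0: PE[0][0] → acc 24, east 6, south 24
  cycle 1: PE[0][0] → acc 16, east 4, south 16
  cycle 2: PE[0][0] → acc 0, east 0, south 0
OS [2×3] PE[0][0] across cycles:
  cycle 0: PE[0][0] → acc 24, east 6, south 4
  cycle 1: PE[0][0] → acc 30, east 1, south 6
  cycle 2: PE[0][0] → acc 58, east 4, south 7
RS [2×3] PE[0][0] across cycles:
  cycle 0: PE[0][0] → acc 24, east 24, south 4
  cycle 1: PE[0][0] → acc 24, east 24, south 4
  cycle 2: PE[0][0] → acc 18, east 18, south 3

dataflow = RS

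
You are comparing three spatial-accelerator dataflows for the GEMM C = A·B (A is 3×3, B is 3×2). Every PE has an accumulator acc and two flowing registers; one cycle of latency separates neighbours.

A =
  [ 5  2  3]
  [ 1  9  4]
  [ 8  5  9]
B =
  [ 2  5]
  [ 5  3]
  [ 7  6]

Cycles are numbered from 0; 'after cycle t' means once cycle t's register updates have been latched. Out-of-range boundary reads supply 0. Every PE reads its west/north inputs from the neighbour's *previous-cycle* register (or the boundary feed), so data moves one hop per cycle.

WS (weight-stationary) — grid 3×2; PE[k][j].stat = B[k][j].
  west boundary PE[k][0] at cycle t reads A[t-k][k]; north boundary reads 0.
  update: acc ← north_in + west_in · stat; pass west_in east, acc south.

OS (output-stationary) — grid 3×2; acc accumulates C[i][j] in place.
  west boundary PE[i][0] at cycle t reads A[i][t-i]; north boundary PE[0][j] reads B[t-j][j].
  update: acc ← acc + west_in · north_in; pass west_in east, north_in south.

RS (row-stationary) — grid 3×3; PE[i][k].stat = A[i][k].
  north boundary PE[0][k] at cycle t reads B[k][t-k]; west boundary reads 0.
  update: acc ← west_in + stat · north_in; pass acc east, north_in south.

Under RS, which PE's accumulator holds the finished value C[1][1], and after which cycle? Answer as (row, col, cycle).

RS — PE[1][2] is where C[1][1] collects:
  step 0 · PE1,2: acc=0; fwd→0 fwd↓0
  step 1 · PE1,2: acc=0; fwd→0 fwd↓0
  step 2 · PE1,2: acc=0; fwd→0 fwd↓0
  step 3 · PE1,2: acc=75; fwd→75 fwd↓7
  step 4 · PE1,2: acc=56; fwd→56 fwd↓6

(row, col, cycle) = (1, 2, 4)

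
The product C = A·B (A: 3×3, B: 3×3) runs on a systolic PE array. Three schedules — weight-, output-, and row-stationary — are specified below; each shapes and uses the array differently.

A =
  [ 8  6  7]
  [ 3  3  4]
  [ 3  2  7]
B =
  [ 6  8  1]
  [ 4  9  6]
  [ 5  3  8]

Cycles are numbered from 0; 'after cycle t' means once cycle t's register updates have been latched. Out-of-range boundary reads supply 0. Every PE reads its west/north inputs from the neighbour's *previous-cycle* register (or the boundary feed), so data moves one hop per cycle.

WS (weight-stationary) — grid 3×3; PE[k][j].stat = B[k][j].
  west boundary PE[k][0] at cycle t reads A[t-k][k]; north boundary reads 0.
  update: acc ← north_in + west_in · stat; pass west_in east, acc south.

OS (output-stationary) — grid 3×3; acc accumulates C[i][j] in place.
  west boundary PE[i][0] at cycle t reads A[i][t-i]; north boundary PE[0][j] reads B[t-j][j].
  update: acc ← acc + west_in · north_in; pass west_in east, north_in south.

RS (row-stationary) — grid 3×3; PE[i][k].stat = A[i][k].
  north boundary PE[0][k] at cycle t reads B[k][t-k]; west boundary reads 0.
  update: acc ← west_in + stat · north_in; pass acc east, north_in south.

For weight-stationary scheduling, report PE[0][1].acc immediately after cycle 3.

WS 3×3: PE[0][1] cycle-by-cycle (with neighbour feeds):
  [0] (0,0) acc=48 (h:8 v:48)
  [0] (0,1) acc=0 (h:0 v:0)
  [1] (0,0) acc=18 (h:3 v:18)
  [1] (0,1) acc=64 (h:8 v:64)
  [2] (0,0) acc=18 (h:3 v:18)
  [2] (0,1) acc=24 (h:3 v:24)
  [3] (0,0) acc=0 (h:0 v:0)
  [3] (0,1) acc=24 (h:3 v:24)

PE[0][1].acc = 24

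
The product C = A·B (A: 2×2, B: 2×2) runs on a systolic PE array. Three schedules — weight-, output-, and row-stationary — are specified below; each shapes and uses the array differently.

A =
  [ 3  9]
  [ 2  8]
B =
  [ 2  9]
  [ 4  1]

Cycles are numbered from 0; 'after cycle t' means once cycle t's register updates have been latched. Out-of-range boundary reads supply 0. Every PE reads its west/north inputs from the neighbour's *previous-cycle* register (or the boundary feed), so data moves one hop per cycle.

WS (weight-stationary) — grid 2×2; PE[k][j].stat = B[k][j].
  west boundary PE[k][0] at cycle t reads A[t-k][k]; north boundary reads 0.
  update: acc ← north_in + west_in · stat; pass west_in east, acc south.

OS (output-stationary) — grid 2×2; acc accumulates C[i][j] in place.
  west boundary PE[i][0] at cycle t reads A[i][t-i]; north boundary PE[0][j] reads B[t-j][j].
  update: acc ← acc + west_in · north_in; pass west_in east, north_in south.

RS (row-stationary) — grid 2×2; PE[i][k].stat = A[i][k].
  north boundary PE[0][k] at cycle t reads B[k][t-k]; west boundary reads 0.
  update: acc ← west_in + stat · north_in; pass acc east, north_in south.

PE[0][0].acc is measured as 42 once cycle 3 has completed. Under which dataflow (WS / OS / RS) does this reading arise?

dataflow = OS

WS [2×2] PE[0][0] across cycles:
  t=0 PE[0][0]: acc=6 h=3 v=6
  t=1 PE[0][0]: acc=4 h=2 v=4
  t=2 PE[0][0]: acc=0 h=0 v=0
  t=3 PE[0][0]: acc=0 h=0 v=0
OS [2×2] PE[0][0] across cycles:
  t=0 PE[0][0]: acc=6 h=3 v=2
  t=1 PE[0][0]: acc=42 h=9 v=4
  t=2 PE[0][0]: acc=42 h=0 v=0
  t=3 PE[0][0]: acc=42 h=0 v=0
RS [2×2] PE[0][0] across cycles:
  t=0 PE[0][0]: acc=6 h=6 v=2
  t=1 PE[0][0]: acc=27 h=27 v=9
  t=2 PE[0][0]: acc=0 h=0 v=0
  t=3 PE[0][0]: acc=0 h=0 v=0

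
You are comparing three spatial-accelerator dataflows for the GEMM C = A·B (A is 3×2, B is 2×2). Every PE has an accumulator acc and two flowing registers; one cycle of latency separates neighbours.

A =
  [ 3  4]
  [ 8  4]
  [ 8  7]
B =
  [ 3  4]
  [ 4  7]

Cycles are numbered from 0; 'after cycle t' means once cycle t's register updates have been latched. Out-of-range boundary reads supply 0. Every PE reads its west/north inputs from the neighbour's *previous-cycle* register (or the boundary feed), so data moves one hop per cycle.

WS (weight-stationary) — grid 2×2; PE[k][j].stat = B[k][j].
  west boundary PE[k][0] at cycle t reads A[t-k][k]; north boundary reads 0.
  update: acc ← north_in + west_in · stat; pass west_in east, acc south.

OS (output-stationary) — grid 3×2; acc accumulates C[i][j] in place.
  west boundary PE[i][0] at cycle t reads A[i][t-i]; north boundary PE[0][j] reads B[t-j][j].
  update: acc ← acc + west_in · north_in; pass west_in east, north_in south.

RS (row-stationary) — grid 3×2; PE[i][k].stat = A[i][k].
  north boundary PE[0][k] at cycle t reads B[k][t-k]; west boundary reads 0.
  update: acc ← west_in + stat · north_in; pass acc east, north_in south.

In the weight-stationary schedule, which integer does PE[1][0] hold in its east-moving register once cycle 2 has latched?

WS on a 2×2 grid — tracing PE[1][0] and its feeders:
  0: (0,0).acc=9  regs=<3,9>
  0: (1,0).acc=0  regs=<0,0>
  1: (0,0).acc=24  regs=<8,24>
  1: (1,0).acc=25  regs=<4,25>
  2: (0,0).acc=24  regs=<8,24>
  2: (1,0).acc=40  regs=<4,40>

register = 4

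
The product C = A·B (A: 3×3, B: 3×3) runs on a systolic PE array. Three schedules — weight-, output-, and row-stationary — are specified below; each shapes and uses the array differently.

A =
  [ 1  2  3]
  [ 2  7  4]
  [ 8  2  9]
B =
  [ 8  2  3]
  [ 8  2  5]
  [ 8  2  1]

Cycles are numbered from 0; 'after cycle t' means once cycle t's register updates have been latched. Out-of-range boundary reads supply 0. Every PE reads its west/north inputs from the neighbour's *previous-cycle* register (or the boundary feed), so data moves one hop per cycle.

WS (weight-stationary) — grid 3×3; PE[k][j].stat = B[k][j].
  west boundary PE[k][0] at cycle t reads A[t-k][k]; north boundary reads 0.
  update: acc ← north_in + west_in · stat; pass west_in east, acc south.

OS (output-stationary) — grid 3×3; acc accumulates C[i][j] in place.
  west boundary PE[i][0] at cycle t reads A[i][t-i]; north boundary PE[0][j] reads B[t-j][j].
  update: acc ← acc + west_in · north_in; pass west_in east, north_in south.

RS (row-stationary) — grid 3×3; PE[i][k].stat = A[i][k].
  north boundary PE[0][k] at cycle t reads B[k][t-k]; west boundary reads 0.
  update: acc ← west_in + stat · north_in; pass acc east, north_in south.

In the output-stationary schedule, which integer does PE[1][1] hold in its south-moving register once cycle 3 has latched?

register = 2

OS 3×3: PE[1][1] cycle-by-cycle (with neighbour feeds):
  cycle 0: PE[0][1] → acc 0, east 0, south 0
  cycle 0: PE[1][0] → acc 0, east 0, south 0
  cycle 0: PE[1][1] → acc 0, east 0, south 0
  cycle 1: PE[0][1] → acc 2, east 1, south 2
  cycle 1: PE[1][0] → acc 16, east 2, south 8
  cycle 1: PE[1][1] → acc 0, east 0, south 0
  cycle 2: PE[0][1] → acc 6, east 2, south 2
  cycle 2: PE[1][0] → acc 72, east 7, south 8
  cycle 2: PE[1][1] → acc 4, east 2, south 2
  cycle 3: PE[0][1] → acc 12, east 3, south 2
  cycle 3: PE[1][0] → acc 104, east 4, south 8
  cycle 3: PE[1][1] → acc 18, east 7, south 2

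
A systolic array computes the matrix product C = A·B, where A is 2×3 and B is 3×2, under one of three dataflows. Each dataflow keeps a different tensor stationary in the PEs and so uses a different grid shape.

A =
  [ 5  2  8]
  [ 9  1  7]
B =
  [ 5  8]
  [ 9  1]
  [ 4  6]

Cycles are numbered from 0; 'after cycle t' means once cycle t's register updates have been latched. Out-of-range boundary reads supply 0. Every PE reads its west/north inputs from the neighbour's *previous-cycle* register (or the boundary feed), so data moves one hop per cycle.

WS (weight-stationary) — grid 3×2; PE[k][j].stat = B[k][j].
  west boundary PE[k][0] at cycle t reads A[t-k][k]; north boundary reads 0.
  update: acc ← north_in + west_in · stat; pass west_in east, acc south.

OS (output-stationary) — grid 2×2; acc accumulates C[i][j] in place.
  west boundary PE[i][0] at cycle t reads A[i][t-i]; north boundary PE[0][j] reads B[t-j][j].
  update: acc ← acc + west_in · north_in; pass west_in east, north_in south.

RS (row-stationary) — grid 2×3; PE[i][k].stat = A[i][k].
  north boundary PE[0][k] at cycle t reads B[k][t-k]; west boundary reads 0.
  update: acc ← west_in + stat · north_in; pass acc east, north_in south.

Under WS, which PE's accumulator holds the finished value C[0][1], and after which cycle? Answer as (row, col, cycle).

(row, col, cycle) = (2, 1, 3)

WS — PE[2][1] is where C[0][1] collects:
  after 0 — PE[2][1] acc=0, pass-E 0, pass-S 0
  after 1 — PE[2][1] acc=0, pass-E 0, pass-S 0
  after 2 — PE[2][1] acc=0, pass-E 0, pass-S 0
  after 3 — PE[2][1] acc=90, pass-E 8, pass-S 90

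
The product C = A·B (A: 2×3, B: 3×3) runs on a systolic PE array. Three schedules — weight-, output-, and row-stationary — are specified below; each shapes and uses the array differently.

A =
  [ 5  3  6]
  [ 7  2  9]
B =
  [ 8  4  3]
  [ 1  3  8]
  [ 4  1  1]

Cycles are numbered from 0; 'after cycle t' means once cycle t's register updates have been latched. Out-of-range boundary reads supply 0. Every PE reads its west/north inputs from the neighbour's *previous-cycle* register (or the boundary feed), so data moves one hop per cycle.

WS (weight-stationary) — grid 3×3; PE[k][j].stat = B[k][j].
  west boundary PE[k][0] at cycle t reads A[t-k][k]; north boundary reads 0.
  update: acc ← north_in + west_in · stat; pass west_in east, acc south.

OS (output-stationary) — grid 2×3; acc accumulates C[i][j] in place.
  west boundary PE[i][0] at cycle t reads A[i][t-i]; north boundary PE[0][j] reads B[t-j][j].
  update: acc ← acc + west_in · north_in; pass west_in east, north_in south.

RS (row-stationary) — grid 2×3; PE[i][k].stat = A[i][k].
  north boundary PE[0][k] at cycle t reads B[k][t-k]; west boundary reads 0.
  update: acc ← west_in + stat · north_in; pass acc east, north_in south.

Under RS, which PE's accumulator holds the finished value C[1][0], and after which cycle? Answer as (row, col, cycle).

Under RS, C[1][0] lands at PE[1][2]:
  t=0 PE[1][2]: acc=0 h=0 v=0
  t=1 PE[1][2]: acc=0 h=0 v=0
  t=2 PE[1][2]: acc=0 h=0 v=0
  t=3 PE[1][2]: acc=94 h=94 v=4

(row, col, cycle) = (1, 2, 3)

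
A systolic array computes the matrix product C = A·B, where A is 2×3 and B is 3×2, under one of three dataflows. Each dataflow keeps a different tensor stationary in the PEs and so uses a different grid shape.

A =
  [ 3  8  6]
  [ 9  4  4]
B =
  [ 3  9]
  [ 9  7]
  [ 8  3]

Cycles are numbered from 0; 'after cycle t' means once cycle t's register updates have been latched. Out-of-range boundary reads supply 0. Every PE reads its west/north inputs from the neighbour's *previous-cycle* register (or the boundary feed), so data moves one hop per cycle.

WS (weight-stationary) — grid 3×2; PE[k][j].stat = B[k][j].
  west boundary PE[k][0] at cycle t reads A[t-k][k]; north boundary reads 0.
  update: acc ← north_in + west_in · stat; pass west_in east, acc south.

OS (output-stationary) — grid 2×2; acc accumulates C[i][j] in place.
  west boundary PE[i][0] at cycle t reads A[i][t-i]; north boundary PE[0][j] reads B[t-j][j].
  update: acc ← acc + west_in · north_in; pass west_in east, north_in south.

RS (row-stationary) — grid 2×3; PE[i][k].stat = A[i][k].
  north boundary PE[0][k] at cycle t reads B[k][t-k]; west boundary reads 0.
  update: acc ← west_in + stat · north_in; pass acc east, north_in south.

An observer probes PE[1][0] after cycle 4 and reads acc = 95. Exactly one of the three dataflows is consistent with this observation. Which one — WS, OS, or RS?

dataflow = OS

— WS: 3×2; PE[1][0] trace:
  after 0 — PE[1][0] acc=0, pass-E 0, pass-S 0
  after 1 — PE[1][0] acc=81, pass-E 8, pass-S 81
  after 2 — PE[1][0] acc=63, pass-E 4, pass-S 63
  after 3 — PE[1][0] acc=0, pass-E 0, pass-S 0
  after 4 — PE[1][0] acc=0, pass-E 0, pass-S 0
— OS: 2×2; PE[1][0] trace:
  after 0 — PE[1][0] acc=0, pass-E 0, pass-S 0
  after 1 — PE[1][0] acc=27, pass-E 9, pass-S 3
  after 2 — PE[1][0] acc=63, pass-E 4, pass-S 9
  after 3 — PE[1][0] acc=95, pass-E 4, pass-S 8
  after 4 — PE[1][0] acc=95, pass-E 0, pass-S 0
— RS: 2×3; PE[1][0] trace:
  after 0 — PE[1][0] acc=0, pass-E 0, pass-S 0
  after 1 — PE[1][0] acc=27, pass-E 27, pass-S 3
  after 2 — PE[1][0] acc=81, pass-E 81, pass-S 9
  after 3 — PE[1][0] acc=0, pass-E 0, pass-S 0
  after 4 — PE[1][0] acc=0, pass-E 0, pass-S 0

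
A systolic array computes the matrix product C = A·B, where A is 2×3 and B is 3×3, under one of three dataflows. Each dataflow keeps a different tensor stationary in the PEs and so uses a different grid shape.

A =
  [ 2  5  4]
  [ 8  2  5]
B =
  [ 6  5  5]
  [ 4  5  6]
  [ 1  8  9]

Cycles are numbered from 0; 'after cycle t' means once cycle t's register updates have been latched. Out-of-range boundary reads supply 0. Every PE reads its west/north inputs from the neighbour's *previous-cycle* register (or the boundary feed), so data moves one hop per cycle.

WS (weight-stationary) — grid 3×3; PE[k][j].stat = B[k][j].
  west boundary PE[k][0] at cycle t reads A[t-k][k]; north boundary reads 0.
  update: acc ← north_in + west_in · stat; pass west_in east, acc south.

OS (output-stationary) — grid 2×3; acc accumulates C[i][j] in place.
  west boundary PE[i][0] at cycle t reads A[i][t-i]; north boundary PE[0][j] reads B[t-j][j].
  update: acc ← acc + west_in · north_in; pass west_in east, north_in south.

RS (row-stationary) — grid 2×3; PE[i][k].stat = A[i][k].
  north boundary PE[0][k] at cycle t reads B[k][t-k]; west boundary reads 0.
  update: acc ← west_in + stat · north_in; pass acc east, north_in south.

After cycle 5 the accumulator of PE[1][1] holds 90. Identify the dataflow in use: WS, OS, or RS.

dataflow = OS

— WS: 3×3; PE[1][1] trace:
  c0 r1c1: 0 / 0 / 0
  c1 r1c1: 0 / 0 / 0
  c2 r1c1: 35 / 5 / 35
  c3 r1c1: 50 / 2 / 50
  c4 r1c1: 0 / 0 / 0
  c5 r1c1: 0 / 0 / 0
— OS: 2×3; PE[1][1] trace:
  c0 r1c1: 0 / 0 / 0
  c1 r1c1: 0 / 0 / 0
  c2 r1c1: 40 / 8 / 5
  c3 r1c1: 50 / 2 / 5
  c4 r1c1: 90 / 5 / 8
  c5 r1c1: 90 / 0 / 0
— RS: 2×3; PE[1][1] trace:
  c0 r1c1: 0 / 0 / 0
  c1 r1c1: 0 / 0 / 0
  c2 r1c1: 56 / 56 / 4
  c3 r1c1: 50 / 50 / 5
  c4 r1c1: 52 / 52 / 6
  c5 r1c1: 0 / 0 / 0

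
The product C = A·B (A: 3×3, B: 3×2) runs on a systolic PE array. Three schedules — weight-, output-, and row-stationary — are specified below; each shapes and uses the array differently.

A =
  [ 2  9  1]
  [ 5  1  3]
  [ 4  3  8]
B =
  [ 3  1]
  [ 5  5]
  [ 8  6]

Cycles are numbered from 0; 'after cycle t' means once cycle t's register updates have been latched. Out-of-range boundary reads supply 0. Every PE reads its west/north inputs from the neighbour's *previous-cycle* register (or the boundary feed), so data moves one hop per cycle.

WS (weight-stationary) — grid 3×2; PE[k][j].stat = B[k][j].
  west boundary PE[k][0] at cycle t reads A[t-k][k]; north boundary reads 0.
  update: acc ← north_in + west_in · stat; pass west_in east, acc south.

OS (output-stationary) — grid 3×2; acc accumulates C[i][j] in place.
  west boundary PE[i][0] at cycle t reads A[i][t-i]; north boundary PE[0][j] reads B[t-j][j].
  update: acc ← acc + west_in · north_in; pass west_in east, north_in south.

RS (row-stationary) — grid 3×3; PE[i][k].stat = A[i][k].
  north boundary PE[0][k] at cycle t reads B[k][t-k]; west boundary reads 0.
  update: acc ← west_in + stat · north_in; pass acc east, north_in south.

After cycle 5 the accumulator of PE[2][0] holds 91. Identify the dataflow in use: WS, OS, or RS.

dataflow = OS

WS (3×2 grid), PE[2][0]:
  t=0 PE[2][0]: acc=0 h=0 v=0
  t=1 PE[2][0]: acc=0 h=0 v=0
  t=2 PE[2][0]: acc=59 h=1 v=59
  t=3 PE[2][0]: acc=44 h=3 v=44
  t=4 PE[2][0]: acc=91 h=8 v=91
  t=5 PE[2][0]: acc=0 h=0 v=0
OS (3×2 grid), PE[2][0]:
  t=0 PE[2][0]: acc=0 h=0 v=0
  t=1 PE[2][0]: acc=0 h=0 v=0
  t=2 PE[2][0]: acc=12 h=4 v=3
  t=3 PE[2][0]: acc=27 h=3 v=5
  t=4 PE[2][0]: acc=91 h=8 v=8
  t=5 PE[2][0]: acc=91 h=0 v=0
RS (3×3 grid), PE[2][0]:
  t=0 PE[2][0]: acc=0 h=0 v=0
  t=1 PE[2][0]: acc=0 h=0 v=0
  t=2 PE[2][0]: acc=12 h=12 v=3
  t=3 PE[2][0]: acc=4 h=4 v=1
  t=4 PE[2][0]: acc=0 h=0 v=0
  t=5 PE[2][0]: acc=0 h=0 v=0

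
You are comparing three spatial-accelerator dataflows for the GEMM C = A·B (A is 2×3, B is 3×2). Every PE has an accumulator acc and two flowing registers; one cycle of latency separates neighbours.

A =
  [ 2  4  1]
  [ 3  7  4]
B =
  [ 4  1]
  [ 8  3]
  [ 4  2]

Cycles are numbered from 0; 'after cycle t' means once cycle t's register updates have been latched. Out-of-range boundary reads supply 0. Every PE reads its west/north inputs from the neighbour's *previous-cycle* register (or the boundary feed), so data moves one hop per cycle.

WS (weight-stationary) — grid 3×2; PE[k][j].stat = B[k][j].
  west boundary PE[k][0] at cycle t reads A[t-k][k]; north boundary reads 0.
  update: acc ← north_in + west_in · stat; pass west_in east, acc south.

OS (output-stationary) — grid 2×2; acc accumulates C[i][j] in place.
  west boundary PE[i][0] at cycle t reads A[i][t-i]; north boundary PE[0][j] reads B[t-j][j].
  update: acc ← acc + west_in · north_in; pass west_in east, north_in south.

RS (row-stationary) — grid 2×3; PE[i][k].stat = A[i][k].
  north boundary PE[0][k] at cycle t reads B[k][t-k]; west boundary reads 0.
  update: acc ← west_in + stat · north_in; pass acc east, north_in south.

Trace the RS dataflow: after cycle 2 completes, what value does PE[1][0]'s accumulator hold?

Tracing RS — 2×3 array, target PE[1][0]:
  after 0 — PE[0][0] acc=8, pass-E 8, pass-S 4
  after 0 — PE[1][0] acc=0, pass-E 0, pass-S 0
  after 1 — PE[0][0] acc=2, pass-E 2, pass-S 1
  after 1 — PE[1][0] acc=12, pass-E 12, pass-S 4
  after 2 — PE[0][0] acc=0, pass-E 0, pass-S 0
  after 2 — PE[1][0] acc=3, pass-E 3, pass-S 1

PE[1][0].acc = 3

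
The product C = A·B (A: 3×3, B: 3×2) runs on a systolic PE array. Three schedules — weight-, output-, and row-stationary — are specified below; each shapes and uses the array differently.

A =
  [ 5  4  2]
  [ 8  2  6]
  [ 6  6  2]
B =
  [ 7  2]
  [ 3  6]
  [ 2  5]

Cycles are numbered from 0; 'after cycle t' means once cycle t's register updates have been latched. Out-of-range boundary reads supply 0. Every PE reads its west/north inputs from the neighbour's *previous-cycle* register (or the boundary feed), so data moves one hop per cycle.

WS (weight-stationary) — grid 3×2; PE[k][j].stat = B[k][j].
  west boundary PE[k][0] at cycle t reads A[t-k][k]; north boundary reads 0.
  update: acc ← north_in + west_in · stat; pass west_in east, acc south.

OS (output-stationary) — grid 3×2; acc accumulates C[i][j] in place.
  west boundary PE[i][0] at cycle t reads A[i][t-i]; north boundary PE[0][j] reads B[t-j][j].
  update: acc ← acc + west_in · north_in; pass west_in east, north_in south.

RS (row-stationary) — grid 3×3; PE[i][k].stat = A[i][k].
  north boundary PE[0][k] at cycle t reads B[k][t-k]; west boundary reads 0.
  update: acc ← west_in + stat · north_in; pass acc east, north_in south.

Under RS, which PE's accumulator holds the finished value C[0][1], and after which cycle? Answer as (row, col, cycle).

(row, col, cycle) = (0, 2, 3)

RS — PE[0][2] is where C[0][1] collects:
  step 0 · PE0,2: acc=0; fwd→0 fwd↓0
  step 1 · PE0,2: acc=0; fwd→0 fwd↓0
  step 2 · PE0,2: acc=51; fwd→51 fwd↓2
  step 3 · PE0,2: acc=44; fwd→44 fwd↓5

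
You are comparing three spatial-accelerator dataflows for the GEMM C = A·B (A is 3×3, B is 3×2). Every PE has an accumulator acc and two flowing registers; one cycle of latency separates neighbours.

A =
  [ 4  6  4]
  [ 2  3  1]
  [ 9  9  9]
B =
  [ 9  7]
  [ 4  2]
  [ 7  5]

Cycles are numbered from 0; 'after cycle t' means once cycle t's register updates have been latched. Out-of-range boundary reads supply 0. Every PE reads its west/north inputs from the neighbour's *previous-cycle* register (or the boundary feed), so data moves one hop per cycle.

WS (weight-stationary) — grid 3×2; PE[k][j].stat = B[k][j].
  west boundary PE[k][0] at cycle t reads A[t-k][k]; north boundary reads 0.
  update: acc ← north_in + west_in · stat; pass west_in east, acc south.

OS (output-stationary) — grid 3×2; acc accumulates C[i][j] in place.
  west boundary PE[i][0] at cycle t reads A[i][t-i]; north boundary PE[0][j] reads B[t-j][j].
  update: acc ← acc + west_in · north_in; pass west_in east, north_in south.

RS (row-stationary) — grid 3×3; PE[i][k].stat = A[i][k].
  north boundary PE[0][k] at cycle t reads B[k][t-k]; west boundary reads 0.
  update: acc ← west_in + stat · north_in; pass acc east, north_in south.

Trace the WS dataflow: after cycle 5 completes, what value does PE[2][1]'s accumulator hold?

Tracing WS — 3×2 array, target PE[2][1]:
  @0  [1,1]  acc 0  |  →0  ↓0
  @0  [2,0]  acc 0  |  →0  ↓0
  @0  [2,1]  acc 0  |  →0  ↓0
  @1  [1,1]  acc 0  |  →0  ↓0
  @1  [2,0]  acc 0  |  →0  ↓0
  @1  [2,1]  acc 0  |  →0  ↓0
  @2  [1,1]  acc 40  |  →6  ↓40
  @2  [2,0]  acc 88  |  →4  ↓88
  @2  [2,1]  acc 0  |  →0  ↓0
  @3  [1,1]  acc 20  |  →3  ↓20
  @3  [2,0]  acc 37  |  →1  ↓37
  @3  [2,1]  acc 60  |  →4  ↓60
  @4  [1,1]  acc 81  |  →9  ↓81
  @4  [2,0]  acc 180  |  →9  ↓180
  @4  [2,1]  acc 25  |  →1  ↓25
  @5  [1,1]  acc 0  |  →0  ↓0
  @5  [2,0]  acc 0  |  →0  ↓0
  @5  [2,1]  acc 126  |  →9  ↓126

PE[2][1].acc = 126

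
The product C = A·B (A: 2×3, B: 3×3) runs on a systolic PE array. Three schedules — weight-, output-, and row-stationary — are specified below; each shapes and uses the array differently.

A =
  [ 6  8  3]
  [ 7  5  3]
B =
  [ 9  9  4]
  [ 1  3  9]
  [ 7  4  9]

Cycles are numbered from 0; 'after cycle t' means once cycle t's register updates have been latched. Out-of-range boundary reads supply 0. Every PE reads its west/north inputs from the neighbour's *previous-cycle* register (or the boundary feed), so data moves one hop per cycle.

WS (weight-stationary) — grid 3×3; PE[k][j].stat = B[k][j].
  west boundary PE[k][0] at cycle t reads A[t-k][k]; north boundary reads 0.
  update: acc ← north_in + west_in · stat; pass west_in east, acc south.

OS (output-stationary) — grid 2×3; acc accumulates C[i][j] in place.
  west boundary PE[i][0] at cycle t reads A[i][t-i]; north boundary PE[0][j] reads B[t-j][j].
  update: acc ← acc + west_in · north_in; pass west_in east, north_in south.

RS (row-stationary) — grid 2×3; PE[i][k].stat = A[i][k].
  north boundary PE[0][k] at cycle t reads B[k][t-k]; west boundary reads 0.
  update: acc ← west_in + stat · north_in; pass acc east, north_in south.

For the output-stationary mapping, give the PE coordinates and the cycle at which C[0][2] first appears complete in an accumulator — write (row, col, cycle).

OS: C[0][2] accumulates in PE[0][2]:
  step 0 · PE0,2: acc=0; fwd→0 fwd↓0
  step 1 · PE0,2: acc=0; fwd→0 fwd↓0
  step 2 · PE0,2: acc=24; fwd→6 fwd↓4
  step 3 · PE0,2: acc=96; fwd→8 fwd↓9
  step 4 · PE0,2: acc=123; fwd→3 fwd↓9

(row, col, cycle) = (0, 2, 4)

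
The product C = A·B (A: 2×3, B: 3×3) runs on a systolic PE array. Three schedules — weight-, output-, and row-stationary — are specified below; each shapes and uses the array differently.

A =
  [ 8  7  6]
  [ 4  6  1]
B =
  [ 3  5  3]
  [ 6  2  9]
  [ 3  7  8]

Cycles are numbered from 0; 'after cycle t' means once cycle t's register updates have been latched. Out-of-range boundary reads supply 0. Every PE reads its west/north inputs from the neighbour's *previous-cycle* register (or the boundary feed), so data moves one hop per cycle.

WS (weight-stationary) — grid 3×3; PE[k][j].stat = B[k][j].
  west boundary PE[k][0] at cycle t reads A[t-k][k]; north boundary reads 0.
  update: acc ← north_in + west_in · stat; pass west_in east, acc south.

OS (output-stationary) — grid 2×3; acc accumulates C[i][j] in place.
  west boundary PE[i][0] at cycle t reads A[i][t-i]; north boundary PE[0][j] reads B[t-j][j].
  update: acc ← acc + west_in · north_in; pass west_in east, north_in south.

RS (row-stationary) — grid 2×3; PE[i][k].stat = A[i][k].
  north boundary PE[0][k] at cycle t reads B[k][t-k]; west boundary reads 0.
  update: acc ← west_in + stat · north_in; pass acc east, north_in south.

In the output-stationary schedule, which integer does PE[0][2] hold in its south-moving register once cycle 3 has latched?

OS 2×3: PE[0][2] cycle-by-cycle (with neighbour feeds):
  [0] (0,1) acc=0 (h:0 v:0)
  [0] (0,2) acc=0 (h:0 v:0)
  [1] (0,1) acc=40 (h:8 v:5)
  [1] (0,2) acc=0 (h:0 v:0)
  [2] (0,1) acc=54 (h:7 v:2)
  [2] (0,2) acc=24 (h:8 v:3)
  [3] (0,1) acc=96 (h:6 v:7)
  [3] (0,2) acc=87 (h:7 v:9)

register = 9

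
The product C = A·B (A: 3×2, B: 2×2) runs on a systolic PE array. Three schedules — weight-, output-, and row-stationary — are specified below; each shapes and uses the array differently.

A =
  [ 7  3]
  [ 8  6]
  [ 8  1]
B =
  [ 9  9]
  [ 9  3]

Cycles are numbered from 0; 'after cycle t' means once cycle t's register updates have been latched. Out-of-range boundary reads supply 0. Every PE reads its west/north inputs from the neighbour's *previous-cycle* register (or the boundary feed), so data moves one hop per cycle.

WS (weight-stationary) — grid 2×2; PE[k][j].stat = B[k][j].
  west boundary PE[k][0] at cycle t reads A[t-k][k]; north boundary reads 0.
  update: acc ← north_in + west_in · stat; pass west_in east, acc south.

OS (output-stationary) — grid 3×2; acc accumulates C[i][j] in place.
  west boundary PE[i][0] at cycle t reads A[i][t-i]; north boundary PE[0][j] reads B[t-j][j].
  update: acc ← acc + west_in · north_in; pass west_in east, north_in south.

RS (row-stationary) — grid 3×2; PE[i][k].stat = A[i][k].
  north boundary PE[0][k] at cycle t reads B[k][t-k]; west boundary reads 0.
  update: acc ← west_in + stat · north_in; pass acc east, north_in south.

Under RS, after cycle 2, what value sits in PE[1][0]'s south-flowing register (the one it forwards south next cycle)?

RS (3×2). Following PE[1][0] plus its west/north inputs:
  c0 r0c0: 63 / 63 / 9
  c0 r1c0: 0 / 0 / 0
  c1 r0c0: 63 / 63 / 9
  c1 r1c0: 72 / 72 / 9
  c2 r0c0: 0 / 0 / 0
  c2 r1c0: 72 / 72 / 9

register = 9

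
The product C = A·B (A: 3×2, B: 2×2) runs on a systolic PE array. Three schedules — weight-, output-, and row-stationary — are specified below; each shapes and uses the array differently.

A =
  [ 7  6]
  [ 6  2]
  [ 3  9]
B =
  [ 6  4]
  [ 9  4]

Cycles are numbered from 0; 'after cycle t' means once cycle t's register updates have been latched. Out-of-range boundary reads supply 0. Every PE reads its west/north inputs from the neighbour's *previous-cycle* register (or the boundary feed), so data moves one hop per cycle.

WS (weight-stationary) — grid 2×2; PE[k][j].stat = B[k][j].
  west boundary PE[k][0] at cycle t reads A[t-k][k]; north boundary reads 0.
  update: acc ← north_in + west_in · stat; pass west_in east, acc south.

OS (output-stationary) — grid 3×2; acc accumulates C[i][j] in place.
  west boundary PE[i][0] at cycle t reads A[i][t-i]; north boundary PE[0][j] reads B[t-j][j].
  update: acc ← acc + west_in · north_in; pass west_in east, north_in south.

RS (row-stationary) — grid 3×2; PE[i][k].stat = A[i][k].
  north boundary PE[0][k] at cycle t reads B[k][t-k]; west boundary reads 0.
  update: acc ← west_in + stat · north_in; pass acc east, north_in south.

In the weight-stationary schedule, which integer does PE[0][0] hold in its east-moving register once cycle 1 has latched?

WS 2×2: PE[0][0] cycle-by-cycle (with neighbour feeds):
  c0 r0c0: 42 / 7 / 42
  c1 r0c0: 36 / 6 / 36

register = 6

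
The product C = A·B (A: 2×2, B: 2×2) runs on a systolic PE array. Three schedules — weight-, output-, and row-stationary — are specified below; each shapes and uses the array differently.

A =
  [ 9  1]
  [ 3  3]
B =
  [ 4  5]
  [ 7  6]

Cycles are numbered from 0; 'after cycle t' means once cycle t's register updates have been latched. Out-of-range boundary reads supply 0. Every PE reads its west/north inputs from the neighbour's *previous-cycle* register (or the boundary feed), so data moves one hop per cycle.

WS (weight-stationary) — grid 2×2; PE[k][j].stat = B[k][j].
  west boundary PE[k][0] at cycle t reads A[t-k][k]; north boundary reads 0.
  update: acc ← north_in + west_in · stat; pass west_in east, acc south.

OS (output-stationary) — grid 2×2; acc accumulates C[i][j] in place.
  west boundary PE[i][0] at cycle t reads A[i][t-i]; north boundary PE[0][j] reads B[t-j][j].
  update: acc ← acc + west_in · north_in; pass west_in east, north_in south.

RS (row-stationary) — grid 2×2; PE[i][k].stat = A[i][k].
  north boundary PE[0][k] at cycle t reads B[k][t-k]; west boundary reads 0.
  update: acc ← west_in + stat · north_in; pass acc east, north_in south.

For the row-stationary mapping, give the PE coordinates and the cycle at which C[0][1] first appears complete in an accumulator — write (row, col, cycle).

RS: C[0][1] accumulates in PE[0][1]:
  c0 r0c1: 0 / 0 / 0
  c1 r0c1: 43 / 43 / 7
  c2 r0c1: 51 / 51 / 6

(row, col, cycle) = (0, 1, 2)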